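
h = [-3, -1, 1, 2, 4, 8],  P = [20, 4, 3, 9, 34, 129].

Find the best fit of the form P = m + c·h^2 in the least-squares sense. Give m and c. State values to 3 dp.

From the data, Σ1 = 6, Σh^2 = 95, Σh^2·h^2 = 4451.
And ΣP = 199, Σh^2·P = 9023.
So XᵀX·[m, c]ᵀ = XᵀP: [[6, 95]; [95, 4451]]·[m, c]ᵀ = [199, 9023]ᵀ.
Eliminating c: 4451·(row 1) − 95·(row 2) gives 17681·m = 4451·199 − 95·9023 = 28564, so m = 28564/17681.
Then c = (9023 − 95·(28564/17681))/4451 = 35233/17681.

m = 1.616, c = 1.993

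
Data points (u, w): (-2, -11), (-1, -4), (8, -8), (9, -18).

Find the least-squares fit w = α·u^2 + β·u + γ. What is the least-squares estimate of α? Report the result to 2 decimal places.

α = -0.85

The normal system AᵀA·[α, β, γ]ᵀ = Aᵀw is [[10674, 1232, 150]; [1232, 150, 14]; [150, 14, 4]]·[α, β, γ]ᵀ = [-2018, -200, -41]ᵀ.
Inverting the 3×3 Gram matrix, [α, β, γ]ᵀ = [-17/20, 10889/2020, 5571/2020]ᵀ.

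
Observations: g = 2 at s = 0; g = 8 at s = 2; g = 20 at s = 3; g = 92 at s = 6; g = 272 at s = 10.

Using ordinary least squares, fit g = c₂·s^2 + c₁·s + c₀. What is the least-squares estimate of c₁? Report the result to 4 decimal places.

With design matrix X, XᵀX = [[11393, 1251, 149]; [1251, 149, 21]; [149, 21, 5]] and Xᵀg = [30724, 3348, 394]ᵀ.
Row-reducing yields c₂ = 3, c₁ = -3, c₀ = 2.

c₁ = -3.0000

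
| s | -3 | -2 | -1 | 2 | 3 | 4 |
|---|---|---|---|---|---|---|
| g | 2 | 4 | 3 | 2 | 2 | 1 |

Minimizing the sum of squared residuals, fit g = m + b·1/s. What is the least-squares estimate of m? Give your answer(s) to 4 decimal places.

m = 2.1855

Normal-equation sums: Σ1 = 6, Σ1/s = -3/4, Σ1/s·1/s = 257/144.
Right-hand side: Σg = 14, Σ1/s·g = -15/4.
Normal equations: [[6, -3/4]; [-3/4, 257/144]]·[m, b]ᵀ = [14, -15/4]ᵀ.
Determinant 6·(257/144) − (-3/4)² = 487/48.
m = (14·(257/144) − (-3/4)·(-15/4))/(487/48) = 3193/1461; b = (6·(-15/4) − (-3/4)·14)/(487/48) = -576/487.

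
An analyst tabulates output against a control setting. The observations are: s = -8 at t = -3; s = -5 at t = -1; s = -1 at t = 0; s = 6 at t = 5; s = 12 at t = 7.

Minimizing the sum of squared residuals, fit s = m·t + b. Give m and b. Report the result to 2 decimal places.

m = 1.92, b = -2.27

Forming AᵀA = [[84, 8]; [8, 5]] and Aᵀs = [143, 4]ᵀ gives AᵀA·[m, b]ᵀ = Aᵀs.
Eliminating b: 5·(row 1) − 8·(row 2) gives 356·m = 5·143 − 8·4 = 683, so m = 683/356.
Then b = (4 − 8·(683/356))/5 = -202/89.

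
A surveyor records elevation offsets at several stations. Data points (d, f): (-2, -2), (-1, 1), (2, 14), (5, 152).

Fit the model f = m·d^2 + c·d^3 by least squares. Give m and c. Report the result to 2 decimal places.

XᵀX·[m, c]ᵀ = Xᵀf reads: 658·m + 3124·c = 3849;  3124·m + 15754·c = 19127.
(Σd^2·d^2 = 658, Σd^2·d^3 = 3124, Σd^3·d^3 = 15754, Σd^2·f = 3849, Σd^3·f = 19127.)
Δ = 658·15754 − 3124² = 606756.
m = (3849·15754 − 3124·19127)/606756 = 442199/303378; c = (658·19127 − 3124·3849)/606756 = 280645/303378.

m = 1.46, c = 0.93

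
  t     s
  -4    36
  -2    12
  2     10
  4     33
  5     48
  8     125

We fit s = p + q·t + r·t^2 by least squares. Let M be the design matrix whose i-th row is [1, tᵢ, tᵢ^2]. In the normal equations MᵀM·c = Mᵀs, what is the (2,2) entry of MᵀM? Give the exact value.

129

Row 2 ↔ basis t, column 2 ↔ basis t, so (MᵀM)_{2,2} = Σᵢ (t)·(t) = (-4)·(-4) + (-2)·(-2) + (2)·(2) + (4)·(4) + (5)·(5) + (8)·(8) = 129.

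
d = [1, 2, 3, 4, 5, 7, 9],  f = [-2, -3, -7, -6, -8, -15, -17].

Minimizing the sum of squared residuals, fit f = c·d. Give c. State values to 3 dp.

Compute the Gram sums: Σd·d = 185.
Moment sums: Σd·f = -351.
Normal equations: [[185]]·[c]ᵀ = [-351]ᵀ.
c = (-351)/185 = -1.8973.

c = -1.897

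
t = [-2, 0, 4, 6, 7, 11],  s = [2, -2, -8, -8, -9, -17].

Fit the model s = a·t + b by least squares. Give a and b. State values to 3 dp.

a = -1.341, b = -1.188

The normal equations are: 226·a + 26·b = -334;  26·a + 6·b = -42.
(Σt·t = 226, Σt = 26, Σ1 = 6, Σt·s = -334, Σs = -42.)
Eliminating b: 6·(row 1) − 26·(row 2) gives 680·a = 6·(-334) − 26·(-42) = -912, so a = -114/85.
Then b = ((-42) − 26·(-114/85))/6 = -101/85.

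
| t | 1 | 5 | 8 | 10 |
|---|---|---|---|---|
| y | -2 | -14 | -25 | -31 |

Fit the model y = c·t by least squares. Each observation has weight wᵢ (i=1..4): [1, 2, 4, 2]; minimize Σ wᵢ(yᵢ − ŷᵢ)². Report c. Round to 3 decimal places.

Sums needed: Σwᵢ·t·t = 507.
For MᵀWy: Σwᵢ·t·y = -1562.
Hence c = -1562 / 507 ≈ -3.08087.

c = -3.081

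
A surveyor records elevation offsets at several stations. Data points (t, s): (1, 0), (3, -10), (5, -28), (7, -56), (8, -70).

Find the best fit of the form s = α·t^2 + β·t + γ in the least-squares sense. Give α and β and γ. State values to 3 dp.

Sums needed: Σt^2·t^2 = 7204, Σt^2·t = 1008, Σt^2 = 148, Σt·t = 148, Σt = 24, Σ1 = 5.
Right-hand side: Σt^2·s = -8014, Σt·s = -1122, Σs = -164.
Row-reducing yields α = -2499/2522, β = -3069/2522, γ = 230/97.

α = -0.991, β = -1.217, γ = 2.371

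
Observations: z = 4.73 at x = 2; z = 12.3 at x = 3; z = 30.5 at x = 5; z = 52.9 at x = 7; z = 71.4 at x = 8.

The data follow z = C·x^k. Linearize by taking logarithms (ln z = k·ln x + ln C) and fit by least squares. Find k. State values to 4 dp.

Taking logs, ln z = k·ln x + ln C, so regress ln z on ln x.
Σln x = 7.4265, Σ(ln x)² = 12.3883, Σln z = 15.7180, Σln x·ln z = 25.9326.
Equations: 12.3883·k + 7.4265·ln C = 25.9326;  7.4265·k + 5·ln C = 15.7180.
Slope k = (n·Σln x·ln z − Σln x·Σln z)/(n·Σ(ln x)² − (Σln x)²) = (5·25.9326 − 7.4265·15.7180)/6.7880 = 1.90526; ln C = (Σln z − k·Σln x)/n = 0.31369.

k = 1.9053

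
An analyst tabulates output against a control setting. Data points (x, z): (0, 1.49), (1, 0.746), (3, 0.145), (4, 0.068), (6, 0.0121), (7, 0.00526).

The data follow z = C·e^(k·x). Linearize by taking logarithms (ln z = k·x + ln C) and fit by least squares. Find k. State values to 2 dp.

k = -0.81

Let Y = ln z. Fitting Y = k·x + ln C by least squares:
Sums: Σx = 21.0000, Σ(x)² = 111.0000, Σln z = -14.1757, Σx·ln z = -80.0598.
Normal system: [[111.0000, 21.0000]; [21.0000, 6]]·[k, ln C]ᵀ = [-80.0598, -14.1757]ᵀ.
Slope k = (n·Σx·ln z − Σx·Σln z)/(n·Σ(x)² − (Σx)²) = (6·-80.0598 − 21.0000·-14.1757)/225.0000 = -0.81186; ln C = (Σln z − k·Σx)/n = 0.47890.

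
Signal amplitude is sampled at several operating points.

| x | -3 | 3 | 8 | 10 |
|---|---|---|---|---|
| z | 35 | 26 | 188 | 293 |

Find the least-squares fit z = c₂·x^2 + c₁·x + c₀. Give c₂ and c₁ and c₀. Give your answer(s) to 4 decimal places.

c₂ = 3.0414, c₁ = -1.3832, c₀ = 3.3399

Entries of AᵀA: Σx^2·x^2 = 14258, Σx^2·x = 1512, Σx^2 = 182, Σx·x = 182, Σx = 18, Σ1 = 4.
For Aᵀz: Σx^2·z = 41881, Σx·z = 4407, Σz = 542.
Normal equations: [[14258, 1512, 182]; [1512, 182, 18]; [182, 18, 4]]·[c₂, c₁, c₀]ᵀ = [41881, 4407, 542]ᵀ.
Inverting the 3×3 Gram matrix, [c₂, c₁, c₀]ᵀ = [93849/30857, -42681/30857, 206117/61714]ᵀ.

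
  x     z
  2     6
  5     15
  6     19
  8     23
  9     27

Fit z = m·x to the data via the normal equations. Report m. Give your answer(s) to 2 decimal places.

m = 2.99

Compute the Gram sums: Σx·x = 210.
And Σx·z = 628.
AᵀA·[m]ᵀ = Aᵀz becomes [[210]]·[m]ᵀ = [628]ᵀ.
Hence m = 628 / 210 ≈ 2.99048.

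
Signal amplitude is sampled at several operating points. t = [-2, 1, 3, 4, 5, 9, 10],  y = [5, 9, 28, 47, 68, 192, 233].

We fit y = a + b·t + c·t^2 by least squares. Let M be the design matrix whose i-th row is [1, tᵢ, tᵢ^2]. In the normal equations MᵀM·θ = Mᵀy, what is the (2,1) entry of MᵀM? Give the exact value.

Row 2 ↔ basis t, column 1 ↔ basis 1, so (MᵀM)_{2,1} = Σᵢ t = (-2)·(1) + (1)·(1) + (3)·(1) + (4)·(1) + (5)·(1) + (9)·(1) + (10)·(1) = 30.

30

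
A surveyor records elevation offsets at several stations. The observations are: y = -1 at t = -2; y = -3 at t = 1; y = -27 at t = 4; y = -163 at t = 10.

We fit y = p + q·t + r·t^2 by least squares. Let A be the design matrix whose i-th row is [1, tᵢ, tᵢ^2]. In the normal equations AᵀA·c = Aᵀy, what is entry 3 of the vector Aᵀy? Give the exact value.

-16739

Entry 3 ↔ basis t^2, so (Aᵀy)_{3} = Σᵢ (t^2)·yᵢ = (4)·(-1) + (1)·(-3) + (16)·(-27) + (100)·(-163) = -16739.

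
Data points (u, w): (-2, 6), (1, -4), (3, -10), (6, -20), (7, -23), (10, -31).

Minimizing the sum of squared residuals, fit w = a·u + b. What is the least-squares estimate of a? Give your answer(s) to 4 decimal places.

a = -3.1142

Forming AᵀA = [[199, 25]; [25, 6]] and Aᵀw = [-637, -82]ᵀ gives AᵀA·[a, b]ᵀ = Aᵀw.
Δ = 199·6 − 25² = 569.
a = ((-637)·6 − 25·(-82))/569 = -1772/569; b = (199·(-82) − 25·(-637))/569 = -393/569.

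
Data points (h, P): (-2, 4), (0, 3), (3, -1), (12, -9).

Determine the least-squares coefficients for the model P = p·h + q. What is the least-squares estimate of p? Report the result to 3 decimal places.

p = -0.952

From the data, Σh·h = 157, Σh = 13, Σ1 = 4.
Moment sums: Σh·P = -119, ΣP = -3.
MᵀM·[p, q]ᵀ = MᵀP becomes [[157, 13]; [13, 4]]·[p, q]ᵀ = [-119, -3]ᵀ.
Eliminating q: 4·(row 1) − 13·(row 2) gives 459·p = 4·(-119) − 13·(-3) = -437, so p = -437/459.
Then q = ((-3) − 13·(-437/459))/4 = 1076/459.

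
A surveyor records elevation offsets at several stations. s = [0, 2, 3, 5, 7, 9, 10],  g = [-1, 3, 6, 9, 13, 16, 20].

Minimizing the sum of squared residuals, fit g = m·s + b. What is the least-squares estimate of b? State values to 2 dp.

b = -0.79

Compute the Gram sums: Σs·s = 268, Σs = 36, Σ1 = 7.
Right-hand side: Σs·g = 504, Σg = 66.
Normal equations: [[268, 36]; [36, 7]]·[m, b]ᵀ = [504, 66]ᵀ.
Δ = 268·7 − 36² = 580.
m = (504·7 − 36·66)/580 = 288/145; b = (268·66 − 36·504)/580 = -114/145.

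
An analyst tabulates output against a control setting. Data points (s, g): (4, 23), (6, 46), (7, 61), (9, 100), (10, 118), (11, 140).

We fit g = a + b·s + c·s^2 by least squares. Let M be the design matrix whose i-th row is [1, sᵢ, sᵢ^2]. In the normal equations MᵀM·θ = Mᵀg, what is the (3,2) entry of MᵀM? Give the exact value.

3683

Row 3 ↔ basis s^2, column 2 ↔ basis s, so (MᵀM)_{3,2} = Σᵢ (s^2)·(s) = (16)·(4) + (36)·(6) + (49)·(7) + (81)·(9) + (100)·(10) + (121)·(11) = 3683.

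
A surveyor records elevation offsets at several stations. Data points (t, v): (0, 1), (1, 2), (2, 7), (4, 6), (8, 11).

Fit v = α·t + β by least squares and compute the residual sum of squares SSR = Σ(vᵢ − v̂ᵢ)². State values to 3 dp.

Normal-equation sums: Σt·t = 85, Σt = 15, Σ1 = 5.
Right-hand side: Σt·v = 128, Σv = 27.
So AᵀA·[α, β]ᵀ = Aᵀv: [[85, 15]; [15, 5]]·[α, β]ᵀ = [128, 27]ᵀ.
det = 85·5 − 15² = 200.
α = (128·5 − 15·27)/200 = 47/40; β = (85·27 − 15·128)/200 = 15/8.
Residuals: -7/8, -21/20, 111/40, -23/40, -11/40; SSR = 399/40.

SSR = 9.975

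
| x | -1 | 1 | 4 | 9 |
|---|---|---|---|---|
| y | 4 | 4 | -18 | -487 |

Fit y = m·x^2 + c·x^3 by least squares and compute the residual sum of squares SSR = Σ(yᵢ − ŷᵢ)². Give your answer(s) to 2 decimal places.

SSR = 4.80

AᵀA·[m, c]ᵀ = Aᵀy reads: 6819·m + 60073·c = -39727;  60073·m + 535539·c = -356175.
Eliminating c: 535539·(row 1) − 60073·(row 2) gives 43075112·m = 535539·(-39727) − 60073·(-356175) = 121142922, so m = 60571461/21537556.
Then c = ((-356175) − 60073·(60571461/21537556))/535539 = -21118627/21537556.
Residuals: 1115034/5384389, 23348695/10768778, -1306814/5384389, 200485/10768778; SSR = 51724161/10768778.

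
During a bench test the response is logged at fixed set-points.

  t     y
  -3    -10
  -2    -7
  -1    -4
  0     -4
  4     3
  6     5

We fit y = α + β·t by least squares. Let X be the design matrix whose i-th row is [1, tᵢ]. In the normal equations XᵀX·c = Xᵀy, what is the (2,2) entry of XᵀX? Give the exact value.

Row 2 ↔ basis t, column 2 ↔ basis t, so (XᵀX)_{2,2} = Σᵢ (t)·(t) = (-3)·(-3) + (-2)·(-2) + (-1)·(-1) + (0)·(0) + (4)·(4) + (6)·(6) = 66.

66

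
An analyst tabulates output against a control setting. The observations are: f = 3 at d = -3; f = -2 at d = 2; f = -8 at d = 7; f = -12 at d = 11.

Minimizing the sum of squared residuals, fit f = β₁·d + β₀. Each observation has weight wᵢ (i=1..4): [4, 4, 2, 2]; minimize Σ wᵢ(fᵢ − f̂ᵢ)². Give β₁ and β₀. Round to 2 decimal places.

β₁ = -1.08, β₀ = -0.11

MᵀWM·[β₁, β₀]ᵀ = MᵀWf reads: 392·β₁ + 32·β₀ = -428;  32·β₁ + 12·β₀ = -36.
(Σwᵢ·d·d = 392, Σwᵢ·d = 32, Σwᵢ·1 = 12, Σwᵢ·d·f = -428, Σwᵢ·f = -36.)
Eliminating β₀: 12·(row 1) − 32·(row 2) gives 3680·β₁ = 12·(-428) − 32·(-36) = -3984, so β₁ = -249/230.
Then β₀ = ((-36) − 32·(-249/230))/12 = -13/115.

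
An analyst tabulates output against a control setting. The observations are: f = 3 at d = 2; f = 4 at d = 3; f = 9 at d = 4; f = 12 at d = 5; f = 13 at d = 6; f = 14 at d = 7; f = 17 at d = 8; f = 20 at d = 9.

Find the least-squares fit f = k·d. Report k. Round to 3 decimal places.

Normal-equation sums: Σd·d = 284.
Right-hand side: Σd·f = 606.
XᵀX·[k]ᵀ = Xᵀf becomes [[284]]·[k]ᵀ = [606]ᵀ.
k = 606/284 = 2.1338.

k = 2.134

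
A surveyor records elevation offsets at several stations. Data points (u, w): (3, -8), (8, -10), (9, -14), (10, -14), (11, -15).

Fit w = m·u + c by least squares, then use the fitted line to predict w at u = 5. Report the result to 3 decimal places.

ŵ = -9.330

The normal system MᵀM·[m, c]ᵀ = Mᵀw is [[375, 41]; [41, 5]]·[m, c]ᵀ = [-535, -61]ᵀ.
Determinant 375·5 − 41² = 194.
m = ((-535)·5 − 41·(-61))/194 = -87/97; c = (375·(-61) − 41·(-535))/194 = -470/97.
At u = 5: ŵ = (-87/97)·(5) + (-470/97)·(1) = -905/97.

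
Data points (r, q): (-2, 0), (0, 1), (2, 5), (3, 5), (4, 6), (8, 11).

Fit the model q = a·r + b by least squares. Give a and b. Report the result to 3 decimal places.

Sums needed: Σr·r = 97, Σr = 15, Σ1 = 6.
Right-hand side: Σr·q = 137, Σq = 28.
Normal equations: [[97, 15]; [15, 6]]·[a, b]ᵀ = [137, 28]ᵀ.
Determinant 97·6 − 15² = 357.
a = (137·6 − 15·28)/357 = 134/119; b = (97·28 − 15·137)/357 = 661/357.

a = 1.126, b = 1.852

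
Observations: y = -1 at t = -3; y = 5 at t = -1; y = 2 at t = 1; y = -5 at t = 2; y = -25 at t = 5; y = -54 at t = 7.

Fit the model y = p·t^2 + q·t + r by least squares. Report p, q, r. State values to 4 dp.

p = -0.9703, q = -1.3460, r = 3.8608

AᵀA·[p, q, r]ᵀ = Aᵀy reads: 3125·p + 449·q + 89·r = -3293;  449·p + 89·q + 11·r = -513;  89·p + 11·q + 6·r = -78.
Solving the 3×3 system (Gaussian elimination) gives p = -17687/18228, q = -3505/2604, r = 11729/3038.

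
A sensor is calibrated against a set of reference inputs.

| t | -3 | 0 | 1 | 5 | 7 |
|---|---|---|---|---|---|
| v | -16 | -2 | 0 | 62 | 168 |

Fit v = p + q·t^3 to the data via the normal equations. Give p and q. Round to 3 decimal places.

Entries of AᵀA: Σ1 = 5, Σt^3 = 442, Σt^3·t^3 = 134004.
Right-hand side: Σv = 212, Σt^3·v = 65806.
So AᵀA·[p, q]ᵀ = Aᵀv: [[5, 442]; [442, 134004]]·[p, q]ᵀ = [212, 65806]ᵀ.
Determinant 5·134004 − 442² = 474656.
p = (212·134004 − 442·65806)/474656 = -1861/1304; q = (5·65806 − 442·212)/474656 = 1293/2608.

p = -1.427, q = 0.496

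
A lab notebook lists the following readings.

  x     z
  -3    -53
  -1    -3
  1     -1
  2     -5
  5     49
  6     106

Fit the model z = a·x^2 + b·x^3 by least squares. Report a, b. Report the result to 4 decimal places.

From the data, Σx^2·x^2 = 2020, Σx^2·x^3 = 10690, Σx^3·x^3 = 63076.
And Σx^2·z = 4540, Σx^3·z = 30414.
Normal equations: [[2020, 10690]; [10690, 63076]]·[a, b]ᵀ = [4540, 30414]ᵀ.
det = 2020·63076 − 10690² = 13137420.
a = (4540·63076 − 10690·30414)/13137420 = -1938031/656871; b = (2020·30414 − 10690·4540)/13137420 = 645184/656871.

a = -2.9504, b = 0.9822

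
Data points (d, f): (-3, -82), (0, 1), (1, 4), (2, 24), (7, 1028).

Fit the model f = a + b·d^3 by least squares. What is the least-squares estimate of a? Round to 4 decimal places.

Normal-equation sums: Σ1 = 5, Σd^3 = 325, Σd^3·d^3 = 118443.
And Σf = 975, Σd^3·f = 355014.
So MᵀM·[a, b]ᵀ = Mᵀf: [[5, 325]; [325, 118443]]·[a, b]ᵀ = [975, 355014]ᵀ.
Eliminating b: 118443·(row 1) − 325·(row 2) gives 486590·a = 118443·975 − 325·355014 = 102375, so a = 1575/7486.
Then b = (355014 − 325·(1575/7486))/118443 = 291639/97318.

a = 0.2104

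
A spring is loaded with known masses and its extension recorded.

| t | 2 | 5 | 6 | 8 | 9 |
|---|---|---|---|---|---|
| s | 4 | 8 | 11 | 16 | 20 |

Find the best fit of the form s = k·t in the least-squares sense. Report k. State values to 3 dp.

Sums needed: Σt·t = 210.
And Σt·s = 422.
AᵀA·[k]ᵀ = Aᵀs becomes [[210]]·[k]ᵀ = [422]ᵀ.
k = 422/210 = 2.00952.

k = 2.010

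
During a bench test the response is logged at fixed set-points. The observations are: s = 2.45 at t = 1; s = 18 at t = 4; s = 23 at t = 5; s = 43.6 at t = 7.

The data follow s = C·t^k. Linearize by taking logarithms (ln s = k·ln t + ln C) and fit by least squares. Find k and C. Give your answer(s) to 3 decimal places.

k = 1.451, C = 2.414

With ln sᵢ as the transformed response and ln tᵢ as the regressor:
Over the data: Σln t = 4.9416, Σ(ln t)² = 8.2987, Σln s = 10.6970, Σln t·ln s = 16.3992.
Normal system: [[8.2987, 4.9416]; [4.9416, 4]]·[k, ln C]ᵀ = [16.3992, 10.6970]ᵀ.
Slope k = (n·Σln t·ln s − Σln t·Σln s)/(n·Σ(ln t)² − (Σln t)²) = (4·16.3992 − 4.9416·10.6970)/8.7748 = 1.45143; ln C = (Σln s − k·Σln t)/n = 0.88115, so C = exp(0.88115) = 2.41366.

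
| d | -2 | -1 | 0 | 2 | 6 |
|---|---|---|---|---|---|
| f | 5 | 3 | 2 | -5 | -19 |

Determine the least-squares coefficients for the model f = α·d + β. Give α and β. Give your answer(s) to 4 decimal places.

The normal system AᵀA·[α, β]ᵀ = Aᵀf is [[45, 5]; [5, 5]]·[α, β]ᵀ = [-137, -14]ᵀ.
Eliminating β: 5·(row 1) − 5·(row 2) gives 200·α = 5·(-137) − 5·(-14) = -615, so α = -123/40.
Then β = ((-14) − 5·(-123/40))/5 = 11/40.

α = -3.0750, β = 0.2750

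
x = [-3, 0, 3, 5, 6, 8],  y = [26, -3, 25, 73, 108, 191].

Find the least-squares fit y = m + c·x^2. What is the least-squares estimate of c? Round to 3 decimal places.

c = 3.027

With design matrix A, AᵀA = [[6, 143]; [143, 6179]] and Aᵀy = [420, 18396]ᵀ.
Eliminating c: 6179·(row 1) − 143·(row 2) gives 16625·m = 6179·420 − 143·18396 = -35448, so m = -5064/2375.
Then c = (18396 − 143·(-5064/2375))/6179 = 7188/2375.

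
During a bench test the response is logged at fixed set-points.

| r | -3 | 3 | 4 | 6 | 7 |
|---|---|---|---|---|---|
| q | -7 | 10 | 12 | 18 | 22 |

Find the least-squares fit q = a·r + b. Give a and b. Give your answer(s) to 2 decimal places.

Compute the Gram sums: Σr·r = 119, Σr = 17, Σ1 = 5.
Moment sums: Σr·q = 361, Σq = 55.
Δ = 119·5 − 17² = 306.
a = (361·5 − 17·55)/306 = 145/51; b = (119·55 − 17·361)/306 = 4/3.

a = 2.84, b = 1.33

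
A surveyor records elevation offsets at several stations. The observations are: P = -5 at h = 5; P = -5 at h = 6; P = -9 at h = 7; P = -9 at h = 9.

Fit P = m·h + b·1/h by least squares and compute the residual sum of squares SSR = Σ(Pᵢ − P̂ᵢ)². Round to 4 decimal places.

SSR = 4.5246

Entries of AᵀA: Σh·h = 191, Σh·1/h = 4, Σ1/h·1/h = 39901/396900.
Right-hand side: Σh·P = -199, Σ1/h·P = -173/42.
Determinant 191·(39901/396900) − 4² = 1270691/396900.
m = ((-199)·(39901/396900) − 4·(-173/42))/(1270691/396900) = -1400899/1270691; b = (191·(-173/42) − 4·(-199))/(1270691/396900) = 3676050/1270691.
Residuals: -84170/1270691, 1439264/1270691, -2155076/1270691, 763422/1270691; SSR = 5749416/1270691.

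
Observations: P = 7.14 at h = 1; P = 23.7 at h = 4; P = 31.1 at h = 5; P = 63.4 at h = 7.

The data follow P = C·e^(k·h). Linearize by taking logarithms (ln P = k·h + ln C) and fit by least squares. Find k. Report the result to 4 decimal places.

Linearized form: ln P = k·h + ln C. From the 4 transformed points,
Σh = 17.0000, Σ(h)² = 91.0000, Σln P = 12.7179, Σh·ln P = 60.8599.
Normal system: [[91.0000, 17.0000]; [17.0000, 4]]·[k, ln C]ᵀ = [60.8599, 12.7179]ᵀ.
Δ = 91.0000·4 − (17.0000)² = 75.0000; k = (60.8599·4 − 17.0000·12.7179)/75.0000 = 0.36315, ln C = (91.0000·12.7179 − 17.0000·60.8599)/75.0000 = 1.63609.

k = 0.3631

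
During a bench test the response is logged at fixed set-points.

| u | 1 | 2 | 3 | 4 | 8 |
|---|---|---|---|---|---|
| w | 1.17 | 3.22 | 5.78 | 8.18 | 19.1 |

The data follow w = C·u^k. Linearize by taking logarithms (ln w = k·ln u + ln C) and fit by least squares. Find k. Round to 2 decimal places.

k = 1.34

Let Y = ln w. Fitting Y = k·ln u + ln C by least squares:
Σln u = 5.2575, Σ(ln u)² = 7.9333, Σln w = 8.1322, Σln u·ln w = 11.7852.
Normal system: [[7.9333, 5.2575]; [5.2575, 5]]·[k, ln C]ᵀ = [11.7852, 8.1322]ᵀ.
Solving (det = 12.0252): k = 1.34479, ln C = 0.21239.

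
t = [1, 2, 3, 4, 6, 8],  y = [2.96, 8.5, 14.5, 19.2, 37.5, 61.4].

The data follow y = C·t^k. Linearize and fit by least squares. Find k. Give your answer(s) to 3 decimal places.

k = 1.424

Taking logs, ln y = k·ln t + ln C, so regress ln y on ln t.
Over the data: Σln t = 7.0493, Σ(ln t)² = 11.1437, Σln y = 16.5961, Σln t·ln y = 23.5735.
Normal system: [[11.1437, 7.0493]; [7.0493, 6]]·[k, ln C]ᵀ = [23.5735, 16.5961]ᵀ.
Slope k = (n·Σln t·ln y − Σln t·Σln y)/(n·Σ(ln t)² − (Σln t)²) = (6·23.5735 − 7.0493·16.5961)/17.1702 = 1.42404; ln C = (Σln y − k·Σln t)/n = 1.09295.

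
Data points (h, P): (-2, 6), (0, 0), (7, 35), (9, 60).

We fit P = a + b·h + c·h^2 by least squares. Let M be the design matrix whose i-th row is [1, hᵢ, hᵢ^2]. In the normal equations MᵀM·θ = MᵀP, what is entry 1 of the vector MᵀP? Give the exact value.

Entry 1 ↔ basis 1, so (MᵀP)_{1} = Σᵢ Pᵢ = (1)·(6) + (1)·(0) + (1)·(35) + (1)·(60) = 101.

101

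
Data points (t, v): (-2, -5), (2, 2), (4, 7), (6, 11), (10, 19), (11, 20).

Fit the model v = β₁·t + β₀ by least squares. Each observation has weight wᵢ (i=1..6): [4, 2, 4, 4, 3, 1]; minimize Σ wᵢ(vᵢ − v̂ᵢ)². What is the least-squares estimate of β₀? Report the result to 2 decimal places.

Sums needed: Σwᵢ·t·t = 653, Σwᵢ·t = 77, Σwᵢ·1 = 18.
Right-hand side: Σwᵢ·t·v = 1214, Σwᵢ·v = 133.
MᵀWM·[β₁, β₀]ᵀ = MᵀWv becomes [[653, 77]; [77, 18]]·[β₁, β₀]ᵀ = [1214, 133]ᵀ.
Eliminating β₀: 18·(row 1) − 77·(row 2) gives 5825·β₁ = 18·1214 − 77·133 = 11611, so β₁ = 11611/5825.
Then β₀ = (133 − 77·(11611/5825))/18 = -6629/5825.

β₀ = -1.14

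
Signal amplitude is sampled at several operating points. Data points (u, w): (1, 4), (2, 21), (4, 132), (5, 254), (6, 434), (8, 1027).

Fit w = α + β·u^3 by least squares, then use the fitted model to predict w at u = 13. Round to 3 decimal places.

ŵ = 4393.806

Forming XᵀX = [[6, 926]; [926, 328586]] and Xᵀw = [1872, 659938]ᵀ gives XᵀX·[α, β]ᵀ = Xᵀw.
Determinant 6·328586 − 926² = 1114040.
α = (1872·328586 − 926·659938)/1114040 = 1002601/278510; β = (6·659938 − 926·1872)/1114040 = 556539/278510.
At u = 13: ŵ = (1002601/278510)·(1) + (556539/278510)·(2197) = 611859392/139255.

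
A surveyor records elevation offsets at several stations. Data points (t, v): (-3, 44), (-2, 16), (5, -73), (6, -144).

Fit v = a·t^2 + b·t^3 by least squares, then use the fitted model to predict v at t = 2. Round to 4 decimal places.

Forming MᵀM = [[2018, 10626]; [10626, 63074]] and Mᵀv = [-6549, -41545]ᵀ gives MᵀM·[a, b]ᵀ = Mᵀv.
det = 2018·63074 − 10626² = 14371456.
a = ((-6549)·63074 − 10626·(-41545))/14371456 = 322563/163312; b = (2018·(-41545) − 10626·(-6549))/14371456 = -1781017/1796432.
At t = 2: v̂ = (322563/163312)·(4) + (-1781017/1796432)·(8) = -13841/449108.

v̂ = -0.0308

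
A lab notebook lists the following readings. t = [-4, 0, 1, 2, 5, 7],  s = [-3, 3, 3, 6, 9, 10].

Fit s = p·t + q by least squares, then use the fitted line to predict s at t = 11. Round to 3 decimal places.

ŝ = 15.773

The normal system XᵀX·[p, q]ᵀ = Xᵀs is [[95, 11]; [11, 6]]·[p, q]ᵀ = [142, 28]ᵀ.
det = 95·6 − 11² = 449.
p = (142·6 − 11·28)/449 = 544/449; q = (95·28 − 11·142)/449 = 1098/449.
At t = 11: ŝ = (544/449)·(11) + (1098/449)·(1) = 7082/449.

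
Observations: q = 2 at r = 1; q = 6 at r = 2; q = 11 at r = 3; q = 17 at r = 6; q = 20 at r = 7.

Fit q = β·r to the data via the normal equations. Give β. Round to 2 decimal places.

Compute the Gram sums: Σr·r = 99.
For Mᵀq: Σr·q = 289.
So MᵀM·[β]ᵀ = Mᵀq: [[99]]·[β]ᵀ = [289]ᵀ.
Hence β = 289 / 99 ≈ 2.91919.

β = 2.92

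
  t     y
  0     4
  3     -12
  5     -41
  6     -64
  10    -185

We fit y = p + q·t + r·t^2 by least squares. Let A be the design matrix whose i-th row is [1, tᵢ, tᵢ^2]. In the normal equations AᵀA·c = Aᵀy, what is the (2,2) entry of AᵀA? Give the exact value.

170

Row 2 ↔ basis t, column 2 ↔ basis t, so (AᵀA)_{2,2} = Σᵢ (t)·(t) = (0)·(0) + (3)·(3) + (5)·(5) + (6)·(6) + (10)·(10) = 170.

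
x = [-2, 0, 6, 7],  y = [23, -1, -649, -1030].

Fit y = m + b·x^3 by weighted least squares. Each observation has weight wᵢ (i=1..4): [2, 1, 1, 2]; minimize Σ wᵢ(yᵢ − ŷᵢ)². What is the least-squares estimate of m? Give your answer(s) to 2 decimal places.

m = -1.00

Entries of MᵀWM: Σwᵢ·1 = 6, Σwᵢ·x^3 = 886, Σwᵢ·x^3·x^3 = 282082.
Right-hand side: Σwᵢ·y = -2664, Σwᵢ·x^3·y = -847132.
MᵀWM·[m, b]ᵀ = MᵀWy becomes [[6, 886]; [886, 282082]]·[m, b]ᵀ = [-2664, -847132]ᵀ.
Eliminating b: 282082·(row 1) − 886·(row 2) gives 907496·m = 282082·(-2664) − 886·(-847132) = -907496, so m = -1.
Then b = ((-847132) − 886·(-1))/282082 = -3.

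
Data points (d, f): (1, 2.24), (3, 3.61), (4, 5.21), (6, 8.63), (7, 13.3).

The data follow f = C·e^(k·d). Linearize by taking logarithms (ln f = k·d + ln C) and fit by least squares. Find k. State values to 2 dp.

k = 0.29

Linearized form: ln f = k·d + ln C. From the 5 transformed points,
XᵀX = [[111.0000, 21.0000]; [21.0000, 5]], rhs = [42.3057, 8.4838]ᵀ  (here Σd = 21.0000, Σ(d)² = 111.0000, Σln f = 8.4838, Σd·ln f = 42.3057).
Solving (det = 114.0000): k = 0.29271, ln C = 0.46735.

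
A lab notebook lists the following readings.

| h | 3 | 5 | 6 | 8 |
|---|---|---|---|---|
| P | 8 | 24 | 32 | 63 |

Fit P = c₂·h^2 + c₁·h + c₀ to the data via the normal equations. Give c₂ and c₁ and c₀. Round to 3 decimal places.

Setting ∂/∂c₂ … = 0 gives: 6098·c₂ + 880·c₁ + 134·c₀ = 5856;  880·c₂ + 134·c₁ + 22·c₀ = 840;  134·c₂ + 22·c₁ + 4·c₀ = 127.
(Σh^2·h^2 = 6098, Σh^2·h = 880, Σh^2 = 134, Σh·h = 134, Σh = 22, Σ1 = 4, Σh^2·P = 5856, Σh·P = 840, ΣP = 127.)
Solving the 3×3 system (Gaussian elimination) gives c₂ = 5/4, c₁ = -149/52, c₀ = 293/52.

c₂ = 1.250, c₁ = -2.865, c₀ = 5.635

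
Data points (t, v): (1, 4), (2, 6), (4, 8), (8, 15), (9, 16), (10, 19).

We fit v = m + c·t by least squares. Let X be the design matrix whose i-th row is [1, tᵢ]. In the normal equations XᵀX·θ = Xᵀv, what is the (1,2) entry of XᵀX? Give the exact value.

Row 1 ↔ basis 1, column 2 ↔ basis t, so (XᵀX)_{1,2} = Σᵢ t = (1)·(1) + (1)·(2) + (1)·(4) + (1)·(8) + (1)·(9) + (1)·(10) = 34.

34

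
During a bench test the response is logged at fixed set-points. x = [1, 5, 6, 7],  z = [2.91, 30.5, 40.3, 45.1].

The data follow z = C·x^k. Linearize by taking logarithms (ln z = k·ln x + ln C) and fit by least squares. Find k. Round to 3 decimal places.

Linearized form: ln z = k·ln x + ln C. From the 4 transformed points,
XᵀX = [[9.5873, 5.3471]; [5.3471, 4]], rhs = [19.5353, 11.9911]ᵀ  (here Σln x = 5.3471, Σ(ln x)² = 9.5873, Σln z = 11.9911, Σln x·ln z = 19.5353).
Solving (det = 9.7575): k = 1.43721, ln C = 1.07655.

k = 1.437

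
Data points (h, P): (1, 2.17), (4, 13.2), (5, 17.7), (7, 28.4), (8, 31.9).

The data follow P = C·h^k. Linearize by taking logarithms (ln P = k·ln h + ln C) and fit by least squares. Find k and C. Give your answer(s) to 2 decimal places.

k = 1.30, C = 2.17

With ln Pᵢ as the transformed response and ln hᵢ as the regressor:
XᵀX = [[12.6227, 7.0211]; [7.0211, 5]], rhs = [21.9138, 13.0375]ᵀ  (here Σln h = 7.0211, Σ(ln h)² = 12.6227, Σln P = 13.0375, Σln h·ln P = 21.9138).
Slope k = (n·Σln h·ln P − Σln h·Σln P)/(n·Σ(ln h)² − (Σln h)²) = (5·21.9138 − 7.0211·13.0375)/13.8181 = 1.30493; ln C = (Σln P − k·Σln h)/n = 0.77509, so C = exp(0.77509) = 2.17079.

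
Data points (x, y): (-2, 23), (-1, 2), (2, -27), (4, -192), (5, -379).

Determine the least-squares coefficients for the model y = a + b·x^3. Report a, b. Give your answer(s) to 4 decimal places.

Compute the Gram sums: Σ1 = 5, Σx^3 = 188, Σx^3·x^3 = 19850.
Right-hand side: Σy = -573, Σx^3·y = -60065.
So MᵀM·[a, b]ᵀ = Mᵀy: [[5, 188]; [188, 19850]]·[a, b]ᵀ = [-573, -60065]ᵀ.
det = 5·19850 − 188² = 63906.
a = ((-573)·19850 − 188·(-60065))/63906 = -40915/31953; b = (5·(-60065) − 188·(-573))/63906 = -192601/63906.

a = -1.2805, b = -3.0138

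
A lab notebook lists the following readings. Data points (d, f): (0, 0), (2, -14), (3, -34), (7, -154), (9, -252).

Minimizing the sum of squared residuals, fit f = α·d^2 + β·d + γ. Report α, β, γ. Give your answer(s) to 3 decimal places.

α = -2.882, β = -1.999, γ = 0.032

Normal-equation sums: Σd^2·d^2 = 9059, Σd^2·d = 1107, Σd^2 = 143, Σd·d = 143, Σd = 21, Σ1 = 5.
Moment sums: Σd^2·f = -28320, Σd·f = -3476, Σf = -454.
Row-reducing yields α = -57185/19839, β = -13217/6613, γ = 644/19839.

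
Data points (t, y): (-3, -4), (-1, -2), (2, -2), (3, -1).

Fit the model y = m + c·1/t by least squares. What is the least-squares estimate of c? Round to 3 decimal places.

c = 0.621

AᵀA·[m, c]ᵀ = Aᵀy reads: 4·m + (-1/2)·c = -9;  (-1/2)·m + (53/36)·c = 2.
Determinant 4·(53/36) − (-1/2)² = 203/36.
m = ((-9)·(53/36) − (-1/2)·2)/(203/36) = -63/29; c = (4·2 − (-1/2)·(-9))/(203/36) = 18/29.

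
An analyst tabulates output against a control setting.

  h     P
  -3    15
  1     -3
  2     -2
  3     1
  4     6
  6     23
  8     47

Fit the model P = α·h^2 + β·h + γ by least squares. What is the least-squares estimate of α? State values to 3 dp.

α = 1.052

Sums needed: Σh^2·h^2 = 5827, Σh^2·h = 801, Σh^2 = 139, Σh·h = 139, Σh = 21, Σ1 = 7.
And Σh^2·P = 4065, Σh·P = 489, ΣP = 87.
Normal equations: [[5827, 801, 139]; [801, 139, 21]; [139, 21, 7]]·[α, β, γ]ᵀ = [4065, 489, 87]ᵀ.
Inverting the 3×3 Gram matrix, [α, β, γ]ᵀ = [26277/24974, -28923/12487, -37857/24974]ᵀ.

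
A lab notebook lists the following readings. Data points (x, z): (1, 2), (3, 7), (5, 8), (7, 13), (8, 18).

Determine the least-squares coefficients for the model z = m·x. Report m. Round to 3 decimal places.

Forming AᵀA = [[148]] and Aᵀz = [298]ᵀ gives AᵀA·[m]ᵀ = Aᵀz.
Hence m = 298 / 148 ≈ 2.01351.

m = 2.014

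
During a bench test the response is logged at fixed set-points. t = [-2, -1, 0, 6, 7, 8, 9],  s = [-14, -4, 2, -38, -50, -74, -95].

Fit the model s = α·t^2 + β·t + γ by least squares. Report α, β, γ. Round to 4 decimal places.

Forming XᵀX = [[14371, 1791, 235]; [1791, 235, 27]; [235, 27, 7]] and Xᵀs = [-16309, -1993, -273]ᵀ gives XᵀX·[α, β, γ]ᵀ = Xᵀs.
Row-reducing yields α = -1222/777, β = 893/259, γ = 388/777.

α = -1.5727, β = 3.4479, γ = 0.4994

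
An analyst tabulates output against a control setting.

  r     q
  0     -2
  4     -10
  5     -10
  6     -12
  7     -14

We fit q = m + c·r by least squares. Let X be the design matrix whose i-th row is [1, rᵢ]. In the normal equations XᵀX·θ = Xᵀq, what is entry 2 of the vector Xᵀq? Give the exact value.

Entry 2 ↔ basis r, so (Xᵀq)_{2} = Σᵢ (r)·qᵢ = (0)·(-2) + (4)·(-10) + (5)·(-10) + (6)·(-12) + (7)·(-14) = -260.

-260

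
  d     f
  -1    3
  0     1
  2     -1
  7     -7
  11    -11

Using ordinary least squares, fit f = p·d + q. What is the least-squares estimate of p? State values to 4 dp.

Normal-equation sums: Σd·d = 175, Σd = 19, Σ1 = 5.
Moment sums: Σd·f = -175, Σf = -15.
Δ = 175·5 − 19² = 514.
p = ((-175)·5 − 19·(-15))/514 = -295/257; q = (175·(-15) − 19·(-175))/514 = 350/257.

p = -1.1479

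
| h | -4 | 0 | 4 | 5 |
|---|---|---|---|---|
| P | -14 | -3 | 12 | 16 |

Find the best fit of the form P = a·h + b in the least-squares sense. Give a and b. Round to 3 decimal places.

Normal-equation sums: Σh·h = 57, Σh = 5, Σ1 = 4.
And Σh·P = 184, ΣP = 11.
So XᵀX·[a, b]ᵀ = XᵀP: [[57, 5]; [5, 4]]·[a, b]ᵀ = [184, 11]ᵀ.
Eliminating b: 4·(row 1) − 5·(row 2) gives 203·a = 4·184 − 5·11 = 681, so a = 681/203.
Then b = (11 − 5·(681/203))/4 = -293/203.

a = 3.355, b = -1.443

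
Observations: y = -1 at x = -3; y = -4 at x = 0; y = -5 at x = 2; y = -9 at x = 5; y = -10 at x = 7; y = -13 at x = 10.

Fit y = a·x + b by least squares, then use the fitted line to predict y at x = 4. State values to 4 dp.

Normal-equation sums: Σx·x = 187, Σx = 21, Σ1 = 6.
For Mᵀy: Σx·y = -252, Σy = -42.
So MᵀM·[a, b]ᵀ = Mᵀy: [[187, 21]; [21, 6]]·[a, b]ᵀ = [-252, -42]ᵀ.
Eliminating b: 6·(row 1) − 21·(row 2) gives 681·a = 6·(-252) − 21·(-42) = -630, so a = -210/227.
Then b = ((-42) − 21·(-210/227))/6 = -854/227.
At x = 4: ŷ = (-210/227)·(4) + (-854/227)·(1) = -1694/227.

ŷ = -7.4626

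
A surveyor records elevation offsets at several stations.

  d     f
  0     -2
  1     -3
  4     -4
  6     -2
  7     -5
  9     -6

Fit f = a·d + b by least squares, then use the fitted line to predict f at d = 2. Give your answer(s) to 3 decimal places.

Entries of AᵀA: Σd·d = 183, Σd = 27, Σ1 = 6.
For Aᵀf: Σd·f = -120, Σf = -22.
So AᵀA·[a, b]ᵀ = Aᵀf: [[183, 27]; [27, 6]]·[a, b]ᵀ = [-120, -22]ᵀ.
Δ = 183·6 − 27² = 369.
a = ((-120)·6 − 27·(-22))/369 = -14/41; b = (183·(-22) − 27·(-120))/369 = -262/123.
At d = 2: f̂ = (-14/41)·(2) + (-262/123)·(1) = -346/123.

f̂ = -2.813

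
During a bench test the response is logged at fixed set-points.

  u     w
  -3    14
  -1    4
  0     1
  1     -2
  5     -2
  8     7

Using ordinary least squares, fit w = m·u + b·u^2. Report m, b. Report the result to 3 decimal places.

m = -3.051, b = 0.497

Compute the Gram sums: Σu·u = 100, Σu·u^2 = 610, Σu^2·u^2 = 4804.
And Σu·w = -2, Σu^2·w = 526.
det = 100·4804 − 610² = 108300.
m = ((-2)·4804 − 610·526)/108300 = -27539/9025; b = (100·526 − 610·(-2))/108300 = 897/1805.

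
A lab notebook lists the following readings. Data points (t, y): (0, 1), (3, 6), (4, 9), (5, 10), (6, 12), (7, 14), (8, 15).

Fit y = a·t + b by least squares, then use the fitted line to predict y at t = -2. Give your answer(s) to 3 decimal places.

The normal equations are: 199·a + 33·b = 394;  33·a + 7·b = 67.
Eliminating b: 7·(row 1) − 33·(row 2) gives 304·a = 7·394 − 33·67 = 547, so a = 547/304.
Then b = (67 − 33·(547/304))/7 = 331/304.
At t = -2: ŷ = (547/304)·(-2) + (331/304)·(1) = -763/304.

ŷ = -2.510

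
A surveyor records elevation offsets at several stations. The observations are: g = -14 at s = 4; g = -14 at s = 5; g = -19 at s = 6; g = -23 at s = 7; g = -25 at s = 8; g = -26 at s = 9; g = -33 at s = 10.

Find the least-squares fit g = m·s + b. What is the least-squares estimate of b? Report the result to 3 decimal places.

b = -0.250

Normal-equation sums: Σs·s = 371, Σs = 49, Σ1 = 7.
Right-hand side: Σs·g = -1165, Σg = -154.
AᵀA·[m, b]ᵀ = Aᵀg becomes [[371, 49]; [49, 7]]·[m, b]ᵀ = [-1165, -154]ᵀ.
det = 371·7 − 49² = 196.
m = ((-1165)·7 − 49·(-154))/196 = -87/28; b = (371·(-154) − 49·(-1165))/196 = -1/4.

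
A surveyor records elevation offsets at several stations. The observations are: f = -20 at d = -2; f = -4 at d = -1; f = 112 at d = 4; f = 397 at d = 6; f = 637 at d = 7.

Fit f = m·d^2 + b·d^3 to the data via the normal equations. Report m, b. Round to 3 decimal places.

m = -0.977, b = 1.998

Sums needed: Σd^2·d^2 = 3970, Σd^2·d^3 = 25574, Σd^3·d^3 = 168466.
For Aᵀf: Σd^2·f = 47213, Σd^3·f = 311575.
AᵀA·[m, b]ᵀ = Aᵀf becomes [[3970, 25574]; [25574, 168466]]·[m, b]ᵀ = [47213, 311575]ᵀ.
Eliminating b: 168466·(row 1) − 25574·(row 2) gives 14780544·m = 168466·47213 − 25574·311575 = -14433792, so m = -37588/38491.
Then b = (311575 − 25574·(-37588/38491))/168466 = 153789/76982.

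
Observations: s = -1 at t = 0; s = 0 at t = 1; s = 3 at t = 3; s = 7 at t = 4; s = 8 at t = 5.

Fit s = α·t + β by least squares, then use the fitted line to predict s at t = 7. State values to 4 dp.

ŝ = 11.7907

Sums needed: Σt·t = 51, Σt = 13, Σ1 = 5.
For Xᵀs: Σt·s = 77, Σs = 17.
Δ = 51·5 − 13² = 86.
α = (77·5 − 13·17)/86 = 82/43; β = (51·17 − 13·77)/86 = -67/43.
At t = 7: ŝ = (82/43)·(7) + (-67/43)·(1) = 507/43.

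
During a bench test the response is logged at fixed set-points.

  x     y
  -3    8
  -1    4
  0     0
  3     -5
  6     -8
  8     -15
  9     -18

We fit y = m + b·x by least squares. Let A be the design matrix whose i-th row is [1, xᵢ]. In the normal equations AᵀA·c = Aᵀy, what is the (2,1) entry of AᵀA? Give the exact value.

Row 2 ↔ basis x, column 1 ↔ basis 1, so (AᵀA)_{2,1} = Σᵢ x = (-3)·(1) + (-1)·(1) + (0)·(1) + (3)·(1) + (6)·(1) + (8)·(1) + (9)·(1) = 22.

22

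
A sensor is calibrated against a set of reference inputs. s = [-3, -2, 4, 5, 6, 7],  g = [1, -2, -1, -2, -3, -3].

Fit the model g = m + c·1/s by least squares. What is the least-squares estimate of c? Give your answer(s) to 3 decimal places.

c = -2.026

Entries of MᵀM: Σ1 = 6, Σ1/s = -31/420, Σ1/s·1/s = 90281/176400.
And Σg = -10, Σ1/s·g = -383/420.
Eliminating c: (90281/176400)·(row 1) − (-31/420)·(row 2) gives (21629/7056)·m = (90281/176400)·(-10) − (-31/420)·(-383/420) = -18667/3600, so m = -914683/540725.
Then c = ((-383/420) − (-31/420)·(-914683/540725))/(90281/176400) = -219072/108145.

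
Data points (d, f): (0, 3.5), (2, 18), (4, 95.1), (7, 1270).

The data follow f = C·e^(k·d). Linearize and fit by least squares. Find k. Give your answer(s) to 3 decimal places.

k = 0.842

With ln fᵢ as the transformed response and dᵢ as the regressor:
AᵀA = [[69.0000, 13.0000]; [13.0000, 4]], rhs = [74.0279, 15.8448]ᵀ  (here Σd = 13.0000, Σ(d)² = 69.0000, Σln f = 15.8448, Σd·ln f = 74.0279).
Solving (det = 107.0000): k = 0.84232, ln C = 1.22366.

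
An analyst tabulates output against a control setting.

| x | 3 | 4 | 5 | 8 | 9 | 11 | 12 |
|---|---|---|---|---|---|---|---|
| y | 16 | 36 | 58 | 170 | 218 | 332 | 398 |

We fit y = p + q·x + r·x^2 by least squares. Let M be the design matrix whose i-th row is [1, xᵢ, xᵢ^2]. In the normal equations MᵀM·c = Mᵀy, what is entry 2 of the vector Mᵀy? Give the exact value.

Entry 2 ↔ basis x, so (Mᵀy)_{2} = Σᵢ (x)·yᵢ = (3)·(16) + (4)·(36) + (5)·(58) + (8)·(170) + (9)·(218) + (11)·(332) + (12)·(398) = 12232.

12232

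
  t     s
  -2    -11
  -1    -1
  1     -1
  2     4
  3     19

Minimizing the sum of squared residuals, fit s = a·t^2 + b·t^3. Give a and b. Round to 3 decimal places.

a = -0.823, b = 0.970

Entries of AᵀA: Σt^2·t^2 = 115, Σt^2·t^3 = 243, Σt^3·t^3 = 859.
Right-hand side: Σt^2·s = 141, Σt^3·s = 633.
det = 115·859 − 243² = 39736.
a = (141·859 − 243·633)/39736 = -8175/9934; b = (115·633 − 243·141)/39736 = 9633/9934.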